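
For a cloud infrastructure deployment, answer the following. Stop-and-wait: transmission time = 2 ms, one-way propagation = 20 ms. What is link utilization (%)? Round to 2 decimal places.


Given: Ttrans = 2 ms, Tprop = 20 ms
RTT = 2 * Tprop = 2 * 20 = 40 ms
U = Ttrans / (Ttrans + RTT)
U = 2 / (2 + 40)
U = 2 / 42 = 0.047619
U% = 4.76%

4.76


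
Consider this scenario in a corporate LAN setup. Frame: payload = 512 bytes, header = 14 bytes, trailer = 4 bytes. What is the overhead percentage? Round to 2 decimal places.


Given: payload = 512 B, header = 14 B, trailer = 4 B
Overhead bytes = header + trailer = 14 + 4 = 18
Total frame = payload + overhead = 512 + 18 = 530
Overhead % = 18 / 530 * 100 = 3.3962% -> 3.40% (2 dp)

3.40


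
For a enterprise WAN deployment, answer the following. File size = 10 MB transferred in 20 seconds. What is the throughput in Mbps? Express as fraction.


Given: file = 10 MB, time = 20 s
File in Mb = 10 * 8 = 80 Mb
Throughput = 80 / 20 Mbps
Throughput = 4 Mbps

4


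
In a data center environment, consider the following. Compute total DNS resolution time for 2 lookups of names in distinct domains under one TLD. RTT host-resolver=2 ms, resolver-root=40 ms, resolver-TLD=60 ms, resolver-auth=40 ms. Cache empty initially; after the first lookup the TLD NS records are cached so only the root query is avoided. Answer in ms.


Lookup 1 (cold cache): local + root + TLD + auth = 2 + 40 + 60 + 40 = 142 ms
Lookups 2..2 (TLD NS cached -> skip root; new domain -> still ask TLD and auth): local + TLD + auth = 2 + 60 + 40 = 102 ms each
Remaining 1 lookups: 1 * 102 = 102 ms
Total = 142 + 102 = 244 ms

244


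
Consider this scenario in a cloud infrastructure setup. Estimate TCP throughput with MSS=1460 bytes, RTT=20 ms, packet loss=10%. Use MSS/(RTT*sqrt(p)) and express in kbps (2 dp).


Given: MSS = 1460 bytes, RTT = 20 ms, loss = 10%
RTT in seconds = 20 / 1000 = 0.02
Loss rate = 10% = 0.1
sqrt(loss) = sqrt(0.1) = 0.316227766017
Throughput (bytes/s) = 1460 / (0.02 * 0.316227766017) = 230846.2692
Throughput (kbps) = 230846.2692 * 8 / 1000 = 1846.770154 -> 1846.77 kbps (2 dp)

1846.77


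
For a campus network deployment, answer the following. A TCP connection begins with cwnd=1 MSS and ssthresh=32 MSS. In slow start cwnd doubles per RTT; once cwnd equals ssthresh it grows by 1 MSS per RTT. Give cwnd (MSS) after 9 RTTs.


RTT 0: cwnd = 1 MSS (initial)
RTT 1: cwnd = 2 MSS (slow start, doubled)
RTT 2: cwnd = 4 MSS (slow start, doubled)
RTT 3: cwnd = 8 MSS (slow start, doubled)
RTT 4: cwnd = 16 MSS (slow start, doubled)
RTT 5: cwnd = 32 MSS (slow start, doubled)
RTT 6: cwnd = 33 MSS (congestion avoidance, +1)
RTT 7: cwnd = 34 MSS (congestion avoidance, +1)
RTT 8: cwnd = 35 MSS (congestion avoidance, +1)
RTT 9: cwnd = 36 MSS (congestion avoidance, +1)

36


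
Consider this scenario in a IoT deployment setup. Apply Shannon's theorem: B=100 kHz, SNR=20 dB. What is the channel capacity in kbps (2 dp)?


Given: B = 100 kHz, SNR = 20 dB
SNR linear = 10^(20/10) = 100
1 + SNR = 101
log2(101) = 6.6582114828
C = 100 * 1000 * 6.6582114828 = 665821.1483 bps
C = 665.821148 kbps -> 665.82 kbps (2 dp)

665.82


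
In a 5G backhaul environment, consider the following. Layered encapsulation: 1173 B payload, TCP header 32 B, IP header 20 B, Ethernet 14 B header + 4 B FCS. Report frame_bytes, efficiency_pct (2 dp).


TCP segment = 1173 + 32 = 1205 B
IP packet = 1205 + 20 = 1225 B
Ethernet frame = 1225 + 14 + 4 = 1243 B
Efficiency = app / frame = 1173 / 1243 = 0.943685 = 94.3685% -> 94.37% (2 dp)

1243, 94.37


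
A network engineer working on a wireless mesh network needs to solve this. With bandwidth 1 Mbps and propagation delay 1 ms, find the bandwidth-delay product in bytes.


Given: bandwidth = 1 Mbps, delay = 1 ms
BDP in bits = 1 * 10^6 * 1 / 1000
BDP in bits = 1000
BDP in bytes = 1000 / 8 = 125

125


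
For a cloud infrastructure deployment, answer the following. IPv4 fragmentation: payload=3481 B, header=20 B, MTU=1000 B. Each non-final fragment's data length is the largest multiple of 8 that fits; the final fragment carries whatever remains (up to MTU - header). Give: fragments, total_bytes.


Max data per non-final fragment = floor((MTU - header)/8)*8 = floor((1000 - 20)/8)*8 = floor(980/8)*8 = 976 B
Final fragment needs no 8-byte alignment: it can carry up to MTU - header = 980 B
Non-final fragments needed = ceil((payload - 980) / 976) = ceil(2501/976) = ceil(2.5625) = 3
Number of fragments = 3 + 1 = 4
Fragment sizes (data): 3 * 976 B + 553 B (last, 553 <= 980 OK)
Total bytes sent = payload + n_frags * header = 3481 + 4*20 = 3481 + 80 = 3561 B

4, 3561


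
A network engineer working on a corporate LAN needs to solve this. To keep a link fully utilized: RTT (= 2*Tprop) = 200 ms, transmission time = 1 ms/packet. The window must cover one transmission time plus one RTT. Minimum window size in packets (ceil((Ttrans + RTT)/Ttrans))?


Given: Ttrans = 1 ms, RTT = 200 ms (= 2 * Tprop, Tprop = 100 ms)
Time until first ACK returns = Ttrans + RTT = 1 + 200 = 201 ms
Need W * Ttrans >= Ttrans + RTT  ->  W >= (Ttrans + RTT) / Ttrans
(Ttrans + RTT) / Ttrans = 201 / 1 = 201
W_min = ceil(201) = 201

201


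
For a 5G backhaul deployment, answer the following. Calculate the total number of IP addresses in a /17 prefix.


Given: CIDR prefix /17
Host bits = 32 - 17 = 15
Total addresses = 2^15 = 32768

32768


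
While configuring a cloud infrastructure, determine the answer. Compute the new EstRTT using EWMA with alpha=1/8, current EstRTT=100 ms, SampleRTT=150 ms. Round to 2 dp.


Given: EstRTT = 100 ms, SampleRTT = 150 ms, alpha = 1/8
New EstRTT = (1 - alpha) * EstRTT + alpha * SampleRTT
(7/8) * 100 = 87.5
(1/8) * 150 = 18.75
New EstRTT = 87.5 + 18.75 = 106.25 ms -> 106.25 ms (2 dp)

106.25


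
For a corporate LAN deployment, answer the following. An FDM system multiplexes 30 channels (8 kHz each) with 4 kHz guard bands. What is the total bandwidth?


Given: 30 channels, 8 kHz each, guard = 4 kHz
Channel bandwidth = 30 * 8 = 240 kHz
Guard bands = 29 gaps * 4 kHz = 116 kHz
Total = 240 + 116 = 356 kHz

356


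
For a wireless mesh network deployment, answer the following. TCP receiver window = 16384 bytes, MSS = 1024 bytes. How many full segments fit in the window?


Given: RWND = 16384 bytes, MSS = 1024 bytes
Full segments = floor(RWND / MSS)
Full segments = floor(16384 / 1024)
Full segments = floor(16.0) = 16

16


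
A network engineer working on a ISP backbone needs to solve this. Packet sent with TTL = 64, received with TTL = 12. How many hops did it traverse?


Given: initial TTL = 64, received TTL = 12
Hops = initial TTL - received TTL
Hops = 64 - 12 = 52

52


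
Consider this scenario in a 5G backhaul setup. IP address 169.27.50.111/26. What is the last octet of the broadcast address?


Given: IP = 169.27.50.111, prefix = /26
Host bits = 32 - 26 = 6
Network last octet = 111 AND mask = 64
Host part size = 2^6 - 1 = 63
Broadcast last octet = 64 OR 63 = 127

127


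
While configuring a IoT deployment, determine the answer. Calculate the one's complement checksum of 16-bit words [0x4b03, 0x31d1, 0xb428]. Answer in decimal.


Given words: [0x4b03, 0x31d1, 0xb428]
Step 1: Sum all words
Raw sum = 19203 + 12753 + 46120 = 78076
Step 2: Fold carry: (12540 + 1) = 12541
One's complement = ~12541 & 0xFFFF = 52994

52994


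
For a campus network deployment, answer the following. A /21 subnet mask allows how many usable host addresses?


Given: subnet mask /21
Host bits = 32 - 21 = 11
Total addresses = 2^11 = 2048
Usable hosts = 2048 - 2 (network + broadcast) = 2046

2046


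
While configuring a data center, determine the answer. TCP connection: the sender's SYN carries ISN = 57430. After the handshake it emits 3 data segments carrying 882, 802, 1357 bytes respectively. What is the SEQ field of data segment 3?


The SYN occupies sequence number ISN = 57430, so the first data byte is ISN + 1 = 57431.
SEQ of data segment i = (ISN + 1) + sum of payload sizes of segments 1..i-1.
Segment 1: SEQ = 57431, payload = 882 bytes
Segment 2: SEQ = 58313, payload = 802 bytes
Segment 3: SEQ = 59115, payload = 1357 bytes
SEQ of segment 3 = 57431 + 882 + 802 = 59115

59115


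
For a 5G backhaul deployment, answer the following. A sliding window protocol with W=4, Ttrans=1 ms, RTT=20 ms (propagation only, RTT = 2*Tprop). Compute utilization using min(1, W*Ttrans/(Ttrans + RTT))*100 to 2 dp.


Given: W = 4, Ttrans = 1 ms, RTT = 20 ms (= 2 * Tprop, Tprop = 10 ms)
Cycle time = Ttrans + RTT = 1 + 20 = 21 ms (first packet sent until its ACK returns)
W * Ttrans = 4 * 1 = 4 ms of sending per cycle
W * Ttrans / (Ttrans + RTT) = 4 / 21 = 0.190476
U = min(1, 0.190476) = 0.190476
U% = 19.05%

19.05


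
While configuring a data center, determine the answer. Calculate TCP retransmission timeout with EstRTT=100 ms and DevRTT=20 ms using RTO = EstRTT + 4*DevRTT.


Given: EstRTT = 100 ms, DevRTT = 20 ms
Timeout = EstRTT + 4 * DevRTT
4 * DevRTT = 4 * 20 = 80
Timeout = 100 + 80 = 180 ms

180


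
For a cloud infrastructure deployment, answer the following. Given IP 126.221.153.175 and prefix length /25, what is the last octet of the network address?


Given: IP = 126.221.153.175, prefix = /25
Subnet mask = 255.255.255.128
Last octet of IP: 175
Last octet of mask: 128
Network last octet = 175 AND 128 = 128

128


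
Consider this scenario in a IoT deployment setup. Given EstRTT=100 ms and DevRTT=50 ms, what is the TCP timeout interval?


Given: EstRTT = 100 ms, DevRTT = 50 ms
Timeout = EstRTT + 4 * DevRTT
4 * DevRTT = 4 * 50 = 200
Timeout = 100 + 200 = 300 ms

300


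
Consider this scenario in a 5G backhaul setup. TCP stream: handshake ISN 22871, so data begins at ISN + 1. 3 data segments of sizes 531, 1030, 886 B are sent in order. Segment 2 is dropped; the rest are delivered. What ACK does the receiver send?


SYN uses sequence number 22871; first data byte = ISN + 1 = 22872.
Segment 1: SEQ = 22872, len = 531 B, covers [22872, 23402]
Segment 2: SEQ = 23403, len = 1030 B, covers [23403, 24432] [LOST]
Segment 3: SEQ = 24433, len = 886 B, covers [24433, 25318]
In-order data received: bytes [22872, 23402] (segments 1..1).
Segment 2 missing -> gap begins at byte 23403; later segments buffered out of order.
Cumulative ACK = next expected in-order byte = 22872 + 531 = 23403

23403


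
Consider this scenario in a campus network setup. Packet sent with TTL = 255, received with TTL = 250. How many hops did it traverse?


Given: initial TTL = 255, received TTL = 250
Hops = initial TTL - received TTL
Hops = 255 - 250 = 5

5


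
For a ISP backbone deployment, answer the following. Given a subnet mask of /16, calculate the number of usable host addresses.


Given: subnet mask /16
Host bits = 32 - 16 = 16
Total addresses = 2^16 = 65536
Usable hosts = 65536 - 2 (network + broadcast) = 65534

65534


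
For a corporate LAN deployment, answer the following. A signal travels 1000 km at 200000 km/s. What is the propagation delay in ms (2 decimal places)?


Given: distance = 1000 km, speed = 200000 km/s
Delay = distance / speed = 1000 / 200000 seconds
Delay in ms = 1000 * 1000 / 200000
Delay = 5.0000 ms
Rounded to 2 dp = 5.00 ms

5.00


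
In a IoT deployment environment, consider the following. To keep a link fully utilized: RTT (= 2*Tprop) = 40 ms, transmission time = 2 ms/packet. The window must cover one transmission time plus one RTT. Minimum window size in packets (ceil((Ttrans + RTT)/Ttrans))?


Given: Ttrans = 2 ms, RTT = 40 ms (= 2 * Tprop, Tprop = 20 ms)
Time until first ACK returns = Ttrans + RTT = 2 + 40 = 42 ms
Need W * Ttrans >= Ttrans + RTT  ->  W >= (Ttrans + RTT) / Ttrans
(Ttrans + RTT) / Ttrans = 42 / 2 = 21
W_min = ceil(21) = 21

21


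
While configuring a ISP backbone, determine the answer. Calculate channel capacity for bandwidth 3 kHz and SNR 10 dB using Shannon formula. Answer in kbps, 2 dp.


Given: B = 3 kHz, SNR = 10 dB
SNR linear = 10^(10/10) = 10
1 + SNR = 11
log2(11) = 3.4594316186
C = 3 * 1000 * 3.4594316186 = 10378.2949 bps
C = 10.378295 kbps -> 10.38 kbps (2 dp)

10.38


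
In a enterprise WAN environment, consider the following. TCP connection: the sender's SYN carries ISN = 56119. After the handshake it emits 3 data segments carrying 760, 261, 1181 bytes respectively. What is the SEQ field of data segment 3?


The SYN occupies sequence number ISN = 56119, so the first data byte is ISN + 1 = 56120.
SEQ of data segment i = (ISN + 1) + sum of payload sizes of segments 1..i-1.
Segment 1: SEQ = 56120, payload = 760 bytes
Segment 2: SEQ = 56880, payload = 261 bytes
Segment 3: SEQ = 57141, payload = 1181 bytes
SEQ of segment 3 = 56120 + 760 + 261 = 57141

57141


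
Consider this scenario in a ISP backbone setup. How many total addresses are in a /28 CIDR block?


Given: CIDR prefix /28
Host bits = 32 - 28 = 4
Total addresses = 2^4 = 16

16


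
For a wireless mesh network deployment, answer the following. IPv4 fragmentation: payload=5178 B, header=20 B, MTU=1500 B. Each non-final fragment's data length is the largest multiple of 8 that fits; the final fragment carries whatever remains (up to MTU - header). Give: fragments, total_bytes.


Max data per non-final fragment = floor((MTU - header)/8)*8 = floor((1500 - 20)/8)*8 = floor(1480/8)*8 = 1480 B
Final fragment needs no 8-byte alignment: it can carry up to MTU - header = 1480 B
Non-final fragments needed = ceil((payload - 1480) / 1480) = ceil(3698/1480) = ceil(2.4986) = 3
Number of fragments = 3 + 1 = 4
Fragment sizes (data): 3 * 1480 B + 738 B (last, 738 <= 1480 OK)
Total bytes sent = payload + n_frags * header = 5178 + 4*20 = 5178 + 80 = 5258 B

4, 5258


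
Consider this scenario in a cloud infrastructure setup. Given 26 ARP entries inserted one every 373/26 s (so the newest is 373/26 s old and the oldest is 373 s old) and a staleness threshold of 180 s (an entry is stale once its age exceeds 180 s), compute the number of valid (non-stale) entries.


Ages are k * 373/26 s for k = 1..26 (spacing = 14.3462 s).
Entry k is valid iff k * 373/26 <= 180 iff k <= 26 * 180 / 373 = 12.5469
n_valid = floor(12.5469) = 12
(n_stale = 26 - 12 = 14)

12


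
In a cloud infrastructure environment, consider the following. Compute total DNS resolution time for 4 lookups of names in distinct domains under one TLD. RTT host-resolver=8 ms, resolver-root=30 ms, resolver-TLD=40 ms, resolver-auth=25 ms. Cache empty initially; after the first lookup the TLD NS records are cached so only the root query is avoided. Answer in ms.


Lookup 1 (cold cache): local + root + TLD + auth = 8 + 30 + 40 + 25 = 103 ms
Lookups 2..4 (TLD NS cached -> skip root; new domain -> still ask TLD and auth): local + TLD + auth = 8 + 40 + 25 = 73 ms each
Remaining 3 lookups: 3 * 73 = 219 ms
Total = 103 + 219 = 322 ms

322


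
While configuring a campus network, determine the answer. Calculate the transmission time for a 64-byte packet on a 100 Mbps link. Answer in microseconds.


Given: packet = 64 bytes, bandwidth = 100 Mbps
Packet in bits = 64 * 8 = 512 bits
Bandwidth = 100 * 10^6 = 100000000 bps
Time = 512 / 100000000 seconds
Time in us = 512 * 10^6 / 100000000 = 5.12

5.12


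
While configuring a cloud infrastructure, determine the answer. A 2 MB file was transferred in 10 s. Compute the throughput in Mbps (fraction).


Given: file = 2 MB, time = 10 s
File in Mb = 2 * 8 = 16 Mb
Throughput = 16 / 10 Mbps
Throughput = 8/5 Mbps

8/5


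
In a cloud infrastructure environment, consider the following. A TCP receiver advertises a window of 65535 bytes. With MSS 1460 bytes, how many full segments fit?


Given: RWND = 65535 bytes, MSS = 1460 bytes
Full segments = floor(RWND / MSS)
Full segments = floor(65535 / 1460)
Full segments = floor(44.887) = 44

44


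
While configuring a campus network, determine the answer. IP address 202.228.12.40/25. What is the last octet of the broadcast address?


Given: IP = 202.228.12.40, prefix = /25
Host bits = 32 - 25 = 7
Network last octet = 40 AND mask = 0
Host part size = 2^7 - 1 = 127
Broadcast last octet = 0 OR 127 = 127

127


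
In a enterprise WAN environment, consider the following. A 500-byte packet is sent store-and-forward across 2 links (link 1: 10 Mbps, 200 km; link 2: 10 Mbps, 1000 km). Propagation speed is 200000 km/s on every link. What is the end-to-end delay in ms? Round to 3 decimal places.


Packet = 500 bytes = 4000 bits. Store-and-forward: sum (t_trans + t_prop) per link.
Link 1: t_trans = 4000/(10*10^6) s = 0.4000 ms; t_prop = 200/200000 s = 1.0000 ms; subtotal = 1.4000 ms
Link 2: t_trans = 4000/(10*10^6) s = 0.4000 ms; t_prop = 1000/200000 s = 5.0000 ms; subtotal = 5.4000 ms
End-to-end = 1.4000 + 5.4000 = 6.8000 ms -> 6.800 ms (3 dp)

6.800


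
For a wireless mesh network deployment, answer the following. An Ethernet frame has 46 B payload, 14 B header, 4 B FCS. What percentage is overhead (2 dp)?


Given: payload = 46 B, header = 14 B, trailer = 4 B
Overhead bytes = header + trailer = 14 + 4 = 18
Total frame = payload + overhead = 46 + 18 = 64
Overhead % = 18 / 64 * 100 = 28.1250% -> 28.13% (2 dp)

28.13


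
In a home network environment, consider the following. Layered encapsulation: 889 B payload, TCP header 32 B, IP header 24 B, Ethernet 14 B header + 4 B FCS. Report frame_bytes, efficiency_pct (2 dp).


TCP segment = 889 + 32 = 921 B
IP packet = 921 + 24 = 945 B
Ethernet frame = 945 + 14 + 4 = 963 B
Efficiency = app / frame = 889 / 963 = 0.923157 = 92.3157% -> 92.32% (2 dp)

963, 92.32


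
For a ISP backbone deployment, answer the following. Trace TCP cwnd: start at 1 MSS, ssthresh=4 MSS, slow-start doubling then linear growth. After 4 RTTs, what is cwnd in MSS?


RTT 0: cwnd = 1 MSS (initial)
RTT 1: cwnd = 2 MSS (slow start, doubled)
RTT 2: cwnd = 4 MSS (slow start, doubled)
RTT 3: cwnd = 5 MSS (congestion avoidance, +1)
RTT 4: cwnd = 6 MSS (congestion avoidance, +1)

6


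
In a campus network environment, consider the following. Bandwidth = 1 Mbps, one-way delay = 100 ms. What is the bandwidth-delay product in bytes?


Given: bandwidth = 1 Mbps, delay = 100 ms
BDP in bits = 1 * 10^6 * 100 / 1000
BDP in bits = 100000
BDP in bytes = 100000 / 8 = 12500

12500


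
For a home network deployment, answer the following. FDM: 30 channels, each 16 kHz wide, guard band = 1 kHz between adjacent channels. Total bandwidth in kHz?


Given: 30 channels, 16 kHz each, guard = 1 kHz
Channel bandwidth = 30 * 16 = 480 kHz
Guard bands = 29 gaps * 1 kHz = 29 kHz
Total = 480 + 29 = 509 kHz

509


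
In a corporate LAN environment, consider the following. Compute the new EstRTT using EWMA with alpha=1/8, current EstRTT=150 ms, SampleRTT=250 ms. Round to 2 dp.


Given: EstRTT = 150 ms, SampleRTT = 250 ms, alpha = 1/8
New EstRTT = (1 - alpha) * EstRTT + alpha * SampleRTT
(7/8) * 150 = 131.25
(1/8) * 250 = 31.25
New EstRTT = 131.25 + 31.25 = 162.5 ms -> 162.50 ms (2 dp)

162.50


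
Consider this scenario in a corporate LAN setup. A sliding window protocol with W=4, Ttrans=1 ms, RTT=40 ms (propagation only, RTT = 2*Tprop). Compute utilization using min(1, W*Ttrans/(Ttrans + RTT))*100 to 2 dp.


Given: W = 4, Ttrans = 1 ms, RTT = 40 ms (= 2 * Tprop, Tprop = 20 ms)
Cycle time = Ttrans + RTT = 1 + 40 = 41 ms (first packet sent until its ACK returns)
W * Ttrans = 4 * 1 = 4 ms of sending per cycle
W * Ttrans / (Ttrans + RTT) = 4 / 41 = 0.097561
U = min(1, 0.097561) = 0.097561
U% = 9.76%

9.76


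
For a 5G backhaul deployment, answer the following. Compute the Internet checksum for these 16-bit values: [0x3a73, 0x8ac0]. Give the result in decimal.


Given words: [0x3a73, 0x8ac0]
Step 1: Sum all words
Raw sum = 14963 + 35520 = 50483
One's complement = ~50483 & 0xFFFF = 15052

15052


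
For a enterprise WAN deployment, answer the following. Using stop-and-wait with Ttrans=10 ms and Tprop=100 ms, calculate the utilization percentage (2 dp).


Given: Ttrans = 10 ms, Tprop = 100 ms
RTT = 2 * Tprop = 2 * 100 = 200 ms
U = Ttrans / (Ttrans + RTT)
U = 10 / (10 + 200)
U = 10 / 210 = 0.047619
U% = 4.76%

4.76


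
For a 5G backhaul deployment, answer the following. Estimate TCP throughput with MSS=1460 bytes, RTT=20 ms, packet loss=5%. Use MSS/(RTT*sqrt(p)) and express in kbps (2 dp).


Given: MSS = 1460 bytes, RTT = 20 ms, loss = 5%
RTT in seconds = 20 / 1000 = 0.02
Loss rate = 5% = 0.05
sqrt(loss) = sqrt(0.05) = 0.223606797750
Throughput (bytes/s) = 1460 / (0.02 * 0.223606797750) = 326465.9247
Throughput (kbps) = 326465.9247 * 8 / 1000 = 2611.727398 -> 2611.73 kbps (2 dp)

2611.73


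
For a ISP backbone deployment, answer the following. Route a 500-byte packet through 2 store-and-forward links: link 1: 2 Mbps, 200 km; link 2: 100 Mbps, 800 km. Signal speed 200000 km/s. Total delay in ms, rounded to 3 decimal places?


Packet = 500 bytes = 4000 bits. Store-and-forward: sum (t_trans + t_prop) per link.
Link 1: t_trans = 4000/(2*10^6) s = 2.0000 ms; t_prop = 200/200000 s = 1.0000 ms; subtotal = 3.0000 ms
Link 2: t_trans = 4000/(100*10^6) s = 0.0400 ms; t_prop = 800/200000 s = 4.0000 ms; subtotal = 4.0400 ms
End-to-end = 3.0000 + 4.0400 = 7.0400 ms -> 7.040 ms (3 dp)

7.040


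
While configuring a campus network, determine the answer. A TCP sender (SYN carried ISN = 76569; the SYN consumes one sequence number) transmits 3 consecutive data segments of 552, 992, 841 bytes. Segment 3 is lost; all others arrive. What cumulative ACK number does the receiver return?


SYN uses sequence number 76569; first data byte = ISN + 1 = 76570.
Segment 1: SEQ = 76570, len = 552 B, covers [76570, 77121]
Segment 2: SEQ = 77122, len = 992 B, covers [77122, 78113]
Segment 3: SEQ = 78114, len = 841 B, covers [78114, 78954] [LOST]
In-order data received: bytes [76570, 78113] (segments 1..2).
Segment 3 missing -> gap begins at byte 78114.
Cumulative ACK = next expected in-order byte = 76570 + 552 + 992 = 78114

78114


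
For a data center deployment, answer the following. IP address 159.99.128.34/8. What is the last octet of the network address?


Given: IP = 159.99.128.34, prefix = /8
Subnet mask = 255.0.0.0
Last octet of IP: 34
Last octet of mask: 0
Network last octet = 34 AND 0 = 0

0


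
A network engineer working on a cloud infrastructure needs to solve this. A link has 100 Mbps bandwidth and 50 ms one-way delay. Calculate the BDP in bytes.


Given: bandwidth = 100 Mbps, delay = 50 ms
BDP in bits = 100 * 10^6 * 50 / 1000
BDP in bits = 5000000
BDP in bytes = 5000000 / 8 = 625000

625000


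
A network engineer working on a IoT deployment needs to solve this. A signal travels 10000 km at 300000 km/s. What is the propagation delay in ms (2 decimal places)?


Given: distance = 10000 km, speed = 300000 km/s
Delay = distance / speed = 10000 / 300000 seconds
Delay in ms = 10000 * 1000 / 300000
Delay = 33.3333 ms
Rounded to 2 dp = 33.33 ms

33.33


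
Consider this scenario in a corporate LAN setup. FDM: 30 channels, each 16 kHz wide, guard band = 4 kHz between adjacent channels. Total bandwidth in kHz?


Given: 30 channels, 16 kHz each, guard = 4 kHz
Channel bandwidth = 30 * 16 = 480 kHz
Guard bands = 29 gaps * 4 kHz = 116 kHz
Total = 480 + 116 = 596 kHz

596


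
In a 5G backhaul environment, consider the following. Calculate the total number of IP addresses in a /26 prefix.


Given: CIDR prefix /26
Host bits = 32 - 26 = 6
Total addresses = 2^6 = 64

64


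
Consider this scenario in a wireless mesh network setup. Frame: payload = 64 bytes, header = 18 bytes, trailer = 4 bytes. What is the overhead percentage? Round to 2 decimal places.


Given: payload = 64 B, header = 18 B, trailer = 4 B
Overhead bytes = header + trailer = 18 + 4 = 22
Total frame = payload + overhead = 64 + 22 = 86
Overhead % = 22 / 86 * 100 = 25.5814% -> 25.58% (2 dp)

25.58


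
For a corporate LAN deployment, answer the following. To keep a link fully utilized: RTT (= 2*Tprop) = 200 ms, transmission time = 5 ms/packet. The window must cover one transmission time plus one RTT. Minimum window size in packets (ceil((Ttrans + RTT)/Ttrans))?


Given: Ttrans = 5 ms, RTT = 200 ms (= 2 * Tprop, Tprop = 100 ms)
Time until first ACK returns = Ttrans + RTT = 5 + 200 = 205 ms
Need W * Ttrans >= Ttrans + RTT  ->  W >= (Ttrans + RTT) / Ttrans
(Ttrans + RTT) / Ttrans = 205 / 5 = 41
W_min = ceil(41) = 41

41


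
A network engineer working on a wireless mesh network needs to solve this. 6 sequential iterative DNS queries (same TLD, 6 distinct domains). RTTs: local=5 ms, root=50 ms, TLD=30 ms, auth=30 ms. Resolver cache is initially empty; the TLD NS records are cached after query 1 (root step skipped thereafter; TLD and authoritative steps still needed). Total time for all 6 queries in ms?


Lookup 1 (cold cache): local + root + TLD + auth = 5 + 50 + 30 + 30 = 115 ms
Lookups 2..6 (TLD NS cached -> skip root; new domain -> still ask TLD and auth): local + TLD + auth = 5 + 30 + 30 = 65 ms each
Remaining 5 lookups: 5 * 65 = 325 ms
Total = 115 + 325 = 440 ms

440


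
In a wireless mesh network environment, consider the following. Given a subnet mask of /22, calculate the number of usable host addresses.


Given: subnet mask /22
Host bits = 32 - 22 = 10
Total addresses = 2^10 = 1024
Usable hosts = 1024 - 2 (network + broadcast) = 1022

1022


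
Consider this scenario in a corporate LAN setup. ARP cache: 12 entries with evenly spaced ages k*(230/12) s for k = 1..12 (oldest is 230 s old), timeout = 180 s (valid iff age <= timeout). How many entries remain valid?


Ages are k * 230/12 s for k = 1..12 (spacing = 19.1667 s).
Entry k is valid iff k * 230/12 <= 180 iff k <= 12 * 180 / 230 = 9.3913
n_valid = floor(9.3913) = 9
(n_stale = 12 - 9 = 3)

9


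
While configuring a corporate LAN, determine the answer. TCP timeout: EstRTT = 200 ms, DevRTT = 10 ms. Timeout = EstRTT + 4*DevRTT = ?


Given: EstRTT = 200 ms, DevRTT = 10 ms
Timeout = EstRTT + 4 * DevRTT
4 * DevRTT = 4 * 10 = 40
Timeout = 200 + 40 = 240 ms

240


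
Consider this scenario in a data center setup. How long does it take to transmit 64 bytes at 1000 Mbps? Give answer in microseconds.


Given: packet = 64 bytes, bandwidth = 1000 Mbps
Packet in bits = 64 * 8 = 512 bits
Bandwidth = 1000 * 10^6 = 1000000000 bps
Time = 512 / 1000000000 seconds
Time in us = 512 * 10^6 / 1000000000 = 0.512

0.512


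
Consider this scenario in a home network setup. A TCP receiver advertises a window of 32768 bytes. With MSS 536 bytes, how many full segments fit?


Given: RWND = 32768 bytes, MSS = 536 bytes
Full segments = floor(RWND / MSS)
Full segments = floor(32768 / 536)
Full segments = floor(61.1343) = 61

61


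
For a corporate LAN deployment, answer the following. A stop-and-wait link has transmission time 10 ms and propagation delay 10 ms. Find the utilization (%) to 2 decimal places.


Given: Ttrans = 10 ms, Tprop = 10 ms
RTT = 2 * Tprop = 2 * 10 = 20 ms
U = Ttrans / (Ttrans + RTT)
U = 10 / (10 + 20)
U = 10 / 30 = 0.333333
U% = 33.33%

33.33


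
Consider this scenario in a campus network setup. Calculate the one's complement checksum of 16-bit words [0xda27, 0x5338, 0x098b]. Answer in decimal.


Given words: [0xda27, 0x5338, 0x098b]
Step 1: Sum all words
Raw sum = 55847 + 21304 + 2443 = 79594
Step 2: Fold carry: (14058 + 1) = 14059
One's complement = ~14059 & 0xFFFF = 51476

51476


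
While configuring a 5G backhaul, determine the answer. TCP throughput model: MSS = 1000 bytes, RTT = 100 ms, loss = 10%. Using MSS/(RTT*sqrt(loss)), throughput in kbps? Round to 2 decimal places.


Given: MSS = 1000 bytes, RTT = 100 ms, loss = 10%
RTT in seconds = 100 / 1000 = 0.1
Loss rate = 10% = 0.1
sqrt(loss) = sqrt(0.1) = 0.316227766017
Throughput (bytes/s) = 1000 / (0.1 * 0.316227766017) = 31622.7766
Throughput (kbps) = 31622.7766 * 8 / 1000 = 252.982213 -> 252.98 kbps (2 dp)

252.98


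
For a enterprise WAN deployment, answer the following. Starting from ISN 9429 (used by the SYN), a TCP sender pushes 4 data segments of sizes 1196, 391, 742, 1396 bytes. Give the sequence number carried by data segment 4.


The SYN occupies sequence number ISN = 9429, so the first data byte is ISN + 1 = 9430.
SEQ of data segment i = (ISN + 1) + sum of payload sizes of segments 1..i-1.
Segment 1: SEQ = 9430, payload = 1196 bytes
Segment 2: SEQ = 10626, payload = 391 bytes
Segment 3: SEQ = 11017, payload = 742 bytes
Segment 4: SEQ = 11759, payload = 1396 bytes
SEQ of segment 4 = 9430 + 1196 + 391 + 742 = 11759

11759


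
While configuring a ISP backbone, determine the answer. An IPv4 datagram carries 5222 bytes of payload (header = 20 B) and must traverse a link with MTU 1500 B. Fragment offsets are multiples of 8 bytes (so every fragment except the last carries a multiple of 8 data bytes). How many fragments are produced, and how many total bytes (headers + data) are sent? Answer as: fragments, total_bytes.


Max data per non-final fragment = floor((MTU - header)/8)*8 = floor((1500 - 20)/8)*8 = floor(1480/8)*8 = 1480 B
Final fragment needs no 8-byte alignment: it can carry up to MTU - header = 1480 B
Non-final fragments needed = ceil((payload - 1480) / 1480) = ceil(3742/1480) = ceil(2.5284) = 3
Number of fragments = 3 + 1 = 4
Fragment sizes (data): 3 * 1480 B + 782 B (last, 782 <= 1480 OK)
Total bytes sent = payload + n_frags * header = 5222 + 4*20 = 5222 + 80 = 5302 B

4, 5302


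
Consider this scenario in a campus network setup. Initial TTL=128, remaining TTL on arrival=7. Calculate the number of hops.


Given: initial TTL = 128, received TTL = 7
Hops = initial TTL - received TTL
Hops = 128 - 7 = 121

121


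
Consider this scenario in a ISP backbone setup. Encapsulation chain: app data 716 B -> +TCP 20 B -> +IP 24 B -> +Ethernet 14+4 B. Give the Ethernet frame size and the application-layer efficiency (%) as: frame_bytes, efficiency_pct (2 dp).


TCP segment = 716 + 20 = 736 B
IP packet = 736 + 24 = 760 B
Ethernet frame = 760 + 14 + 4 = 778 B
Efficiency = app / frame = 716 / 778 = 0.920308 = 92.0308% -> 92.03% (2 dp)

778, 92.03


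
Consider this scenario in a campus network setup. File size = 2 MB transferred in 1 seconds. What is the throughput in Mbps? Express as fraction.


Given: file = 2 MB, time = 1 s
File in Mb = 2 * 8 = 16 Mb
Throughput = 16 / 1 Mbps
Throughput = 16 Mbps

16


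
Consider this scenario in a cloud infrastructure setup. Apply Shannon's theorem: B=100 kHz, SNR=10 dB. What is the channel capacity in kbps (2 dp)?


Given: B = 100 kHz, SNR = 10 dB
SNR linear = 10^(10/10) = 10
1 + SNR = 11
log2(11) = 3.4594316186
C = 100 * 1000 * 3.4594316186 = 345943.1619 bps
C = 345.943162 kbps -> 345.94 kbps (2 dp)

345.94


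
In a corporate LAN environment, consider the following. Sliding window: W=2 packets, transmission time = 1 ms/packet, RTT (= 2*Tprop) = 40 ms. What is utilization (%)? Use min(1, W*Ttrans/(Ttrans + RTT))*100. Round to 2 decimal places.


Given: W = 2, Ttrans = 1 ms, RTT = 40 ms (= 2 * Tprop, Tprop = 20 ms)
Cycle time = Ttrans + RTT = 1 + 40 = 41 ms (first packet sent until its ACK returns)
W * Ttrans = 2 * 1 = 2 ms of sending per cycle
W * Ttrans / (Ttrans + RTT) = 2 / 41 = 0.048780
U = min(1, 0.048780) = 0.048780
U% = 4.88%

4.88


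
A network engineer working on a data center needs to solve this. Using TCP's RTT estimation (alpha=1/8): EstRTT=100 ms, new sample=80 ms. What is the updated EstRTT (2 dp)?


Given: EstRTT = 100 ms, SampleRTT = 80 ms, alpha = 1/8
New EstRTT = (1 - alpha) * EstRTT + alpha * SampleRTT
(7/8) * 100 = 87.5
(1/8) * 80 = 10
New EstRTT = 87.5 + 10 = 97.5 ms -> 97.50 ms (2 dp)

97.50


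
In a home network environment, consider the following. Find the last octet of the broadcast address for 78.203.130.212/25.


Given: IP = 78.203.130.212, prefix = /25
Host bits = 32 - 25 = 7
Network last octet = 212 AND mask = 128
Host part size = 2^7 - 1 = 127
Broadcast last octet = 128 OR 127 = 255

255


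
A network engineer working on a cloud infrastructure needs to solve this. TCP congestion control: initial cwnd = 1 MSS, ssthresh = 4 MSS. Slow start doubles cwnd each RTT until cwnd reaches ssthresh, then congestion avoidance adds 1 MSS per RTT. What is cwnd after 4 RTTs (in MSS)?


RTT 0: cwnd = 1 MSS (initial)
RTT 1: cwnd = 2 MSS (slow start, doubled)
RTT 2: cwnd = 4 MSS (slow start, doubled)
RTT 3: cwnd = 5 MSS (congestion avoidance, +1)
RTT 4: cwnd = 6 MSS (congestion avoidance, +1)

6


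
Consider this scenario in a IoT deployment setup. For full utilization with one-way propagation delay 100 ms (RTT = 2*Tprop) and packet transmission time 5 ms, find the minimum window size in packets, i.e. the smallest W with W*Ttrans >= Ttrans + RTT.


Given: Ttrans = 5 ms, RTT = 200 ms (= 2 * Tprop, Tprop = 100 ms)
Time until first ACK returns = Ttrans + RTT = 5 + 200 = 205 ms
Need W * Ttrans >= Ttrans + RTT  ->  W >= (Ttrans + RTT) / Ttrans
(Ttrans + RTT) / Ttrans = 205 / 5 = 41
W_min = ceil(41) = 41

41


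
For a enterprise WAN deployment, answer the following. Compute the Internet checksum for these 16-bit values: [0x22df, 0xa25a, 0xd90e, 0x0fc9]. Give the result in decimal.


Given words: [0x22df, 0xa25a, 0xd90e, 0x0fc9]
Step 1: Sum all words
Raw sum = 8927 + 41562 + 55566 + 4041 = 110096
Step 2: Fold carry: (44560 + 1) = 44561
One's complement = ~44561 & 0xFFFF = 20974

20974


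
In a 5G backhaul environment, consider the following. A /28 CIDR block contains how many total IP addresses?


Given: CIDR prefix /28
Host bits = 32 - 28 = 4
Total addresses = 2^4 = 16

16


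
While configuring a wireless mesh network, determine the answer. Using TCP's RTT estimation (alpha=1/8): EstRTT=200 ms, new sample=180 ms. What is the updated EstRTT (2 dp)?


Given: EstRTT = 200 ms, SampleRTT = 180 ms, alpha = 1/8
New EstRTT = (1 - alpha) * EstRTT + alpha * SampleRTT
(7/8) * 200 = 175
(1/8) * 180 = 22.5
New EstRTT = 175 + 22.5 = 197.5 ms -> 197.50 ms (2 dp)

197.50


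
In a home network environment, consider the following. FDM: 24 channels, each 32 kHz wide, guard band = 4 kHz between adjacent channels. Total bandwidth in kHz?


Given: 24 channels, 32 kHz each, guard = 4 kHz
Channel bandwidth = 24 * 32 = 768 kHz
Guard bands = 23 gaps * 4 kHz = 92 kHz
Total = 768 + 92 = 860 kHz

860


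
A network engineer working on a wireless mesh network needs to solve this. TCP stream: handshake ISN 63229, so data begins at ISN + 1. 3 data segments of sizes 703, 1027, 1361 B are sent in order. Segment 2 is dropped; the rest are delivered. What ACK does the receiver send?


SYN uses sequence number 63229; first data byte = ISN + 1 = 63230.
Segment 1: SEQ = 63230, len = 703 B, covers [63230, 63932]
Segment 2: SEQ = 63933, len = 1027 B, covers [63933, 64959] [LOST]
Segment 3: SEQ = 64960, len = 1361 B, covers [64960, 66320]
In-order data received: bytes [63230, 63932] (segments 1..1).
Segment 2 missing -> gap begins at byte 63933; later segments buffered out of order.
Cumulative ACK = next expected in-order byte = 63230 + 703 = 63933

63933


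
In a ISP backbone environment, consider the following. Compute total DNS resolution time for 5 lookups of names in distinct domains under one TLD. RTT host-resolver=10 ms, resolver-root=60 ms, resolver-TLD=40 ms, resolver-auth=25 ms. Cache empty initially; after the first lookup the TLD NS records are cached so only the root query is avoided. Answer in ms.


Lookup 1 (cold cache): local + root + TLD + auth = 10 + 60 + 40 + 25 = 135 ms
Lookups 2..5 (TLD NS cached -> skip root; new domain -> still ask TLD and auth): local + TLD + auth = 10 + 40 + 25 = 75 ms each
Remaining 4 lookups: 4 * 75 = 300 ms
Total = 135 + 300 = 435 ms

435


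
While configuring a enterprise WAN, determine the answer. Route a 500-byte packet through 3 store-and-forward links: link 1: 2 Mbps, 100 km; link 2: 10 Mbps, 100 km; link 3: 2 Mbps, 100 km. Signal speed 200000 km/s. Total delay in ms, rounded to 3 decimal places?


Packet = 500 bytes = 4000 bits. Store-and-forward: sum (t_trans + t_prop) per link.
Link 1: t_trans = 4000/(2*10^6) s = 2.0000 ms; t_prop = 100/200000 s = 0.5000 ms; subtotal = 2.5000 ms
Link 2: t_trans = 4000/(10*10^6) s = 0.4000 ms; t_prop = 100/200000 s = 0.5000 ms; subtotal = 0.9000 ms
Link 3: t_trans = 4000/(2*10^6) s = 2.0000 ms; t_prop = 100/200000 s = 0.5000 ms; subtotal = 2.5000 ms
End-to-end = 2.5000 + 0.9000 + 2.5000 = 5.9000 ms -> 5.900 ms (3 dp)

5.900


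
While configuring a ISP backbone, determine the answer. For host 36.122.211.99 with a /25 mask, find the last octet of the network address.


Given: IP = 36.122.211.99, prefix = /25
Subnet mask = 255.255.255.128
Last octet of IP: 99
Last octet of mask: 128
Network last octet = 99 AND 128 = 0

0


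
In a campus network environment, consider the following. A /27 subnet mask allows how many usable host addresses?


Given: subnet mask /27
Host bits = 32 - 27 = 5
Total addresses = 2^5 = 32
Usable hosts = 32 - 2 (network + broadcast) = 30

30


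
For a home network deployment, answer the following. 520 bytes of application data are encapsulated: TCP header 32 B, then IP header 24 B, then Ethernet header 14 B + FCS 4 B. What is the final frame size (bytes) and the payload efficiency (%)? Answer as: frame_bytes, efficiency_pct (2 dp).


TCP segment = 520 + 32 = 552 B
IP packet = 552 + 24 = 576 B
Ethernet frame = 576 + 14 + 4 = 594 B
Efficiency = app / frame = 520 / 594 = 0.875421 = 87.5421% -> 87.54% (2 dp)

594, 87.54


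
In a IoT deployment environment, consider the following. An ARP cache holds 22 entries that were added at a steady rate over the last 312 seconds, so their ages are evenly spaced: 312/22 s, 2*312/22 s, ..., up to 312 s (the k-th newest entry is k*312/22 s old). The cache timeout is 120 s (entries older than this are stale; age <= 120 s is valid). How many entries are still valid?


Ages are k * 312/22 s for k = 1..22 (spacing = 14.1818 s).
Entry k is valid iff k * 312/22 <= 120 iff k <= 22 * 120 / 312 = 8.4615
n_valid = floor(8.4615) = 8
(n_stale = 22 - 8 = 14)

8


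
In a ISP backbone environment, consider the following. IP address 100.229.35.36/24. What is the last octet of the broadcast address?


Given: IP = 100.229.35.36, prefix = /24
Host bits = 32 - 24 = 8
Network last octet = 36 AND mask = 0
Host part size = 2^8 - 1 = 255
Broadcast last octet = 0 OR 255 = 255

255


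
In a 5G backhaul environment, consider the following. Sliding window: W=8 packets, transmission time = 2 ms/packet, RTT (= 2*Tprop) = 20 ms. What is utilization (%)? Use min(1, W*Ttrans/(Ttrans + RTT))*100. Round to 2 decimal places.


Given: W = 8, Ttrans = 2 ms, RTT = 20 ms (= 2 * Tprop, Tprop = 10 ms)
Cycle time = Ttrans + RTT = 2 + 20 = 22 ms (first packet sent until its ACK returns)
W * Ttrans = 8 * 2 = 16 ms of sending per cycle
W * Ttrans / (Ttrans + RTT) = 16 / 22 = 0.727273
U = min(1, 0.727273) = 0.727273
U% = 72.73%

72.73


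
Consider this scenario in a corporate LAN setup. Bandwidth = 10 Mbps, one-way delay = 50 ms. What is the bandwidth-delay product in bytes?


Given: bandwidth = 10 Mbps, delay = 50 ms
BDP in bits = 10 * 10^6 * 50 / 1000
BDP in bits = 500000
BDP in bytes = 500000 / 8 = 62500

62500


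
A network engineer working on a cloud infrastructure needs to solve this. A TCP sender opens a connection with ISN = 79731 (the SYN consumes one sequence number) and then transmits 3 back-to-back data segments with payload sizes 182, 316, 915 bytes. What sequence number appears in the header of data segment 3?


The SYN occupies sequence number ISN = 79731, so the first data byte is ISN + 1 = 79732.
SEQ of data segment i = (ISN + 1) + sum of payload sizes of segments 1..i-1.
Segment 1: SEQ = 79732, payload = 182 bytes
Segment 2: SEQ = 79914, payload = 316 bytes
Segment 3: SEQ = 80230, payload = 915 bytes
SEQ of segment 3 = 79732 + 182 + 316 = 80230

80230


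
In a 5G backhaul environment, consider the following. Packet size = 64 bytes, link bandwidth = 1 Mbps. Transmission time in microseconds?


Given: packet = 64 bytes, bandwidth = 1 Mbps
Packet in bits = 64 * 8 = 512 bits
Bandwidth = 1 * 10^6 = 1000000 bps
Time = 512 / 1000000 seconds
Time in us = 512 * 10^6 / 1000000 = 512

512
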